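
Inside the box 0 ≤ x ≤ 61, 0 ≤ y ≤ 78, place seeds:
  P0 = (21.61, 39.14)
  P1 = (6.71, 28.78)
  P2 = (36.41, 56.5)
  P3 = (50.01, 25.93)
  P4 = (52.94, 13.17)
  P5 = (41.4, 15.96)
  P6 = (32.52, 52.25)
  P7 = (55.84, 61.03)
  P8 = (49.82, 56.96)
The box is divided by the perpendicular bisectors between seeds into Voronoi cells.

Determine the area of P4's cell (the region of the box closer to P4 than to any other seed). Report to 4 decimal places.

Area of P4's cell: 302.2651

1. box [0,61]×[0,78]: [(0, 0) (61, 0) (61, 78) (0, 78)]
2. ⊥bis P4·P0 via (37.275,26.155): [(15.5947, 0) (61, 0) (61, 54.7766)]  |A|=1243.5765
3. ⊥bis P4·P1 via (29.825,20.975): [(27.6556, 14.5503) (22.7426, 0) (61, 0) (61, 54.7766)]  |A|=1191.5742
4. ⊥bis P4·P2 via (44.675,34.835): [(44.3752, 34.7206) (27.6556, 14.5503) (22.7426, 0) (61, 0) (61, 41.0628)]  |A|=1077.5796
5. ⊥bis P4·P3 via (51.475,19.55): [(27.4837, 14.041) (22.7426, 0) (61, 0) (61, 21.7372)]  |A|=632.8615
6. ⊥bis P4·P5 via (47.17,14.565): [(48.193, 18.7964) (43.6487, 0) (61, 0) (61, 21.7372)]  |A|=302.2651
7. ⊥bis P4·P6 via (42.73,32.71): [(48.193, 18.7964) (43.6487, 0) (61, 0) (61, 21.7372)]  |A|=302.2651
8. ⊥bis P4·P7 via (54.39,37.1): [(48.193, 18.7964) (43.6487, 0) (61, 0) (61, 21.7372)]  |A|=302.2651
9. ⊥bis P4·P8 via (51.38,35.065): [(48.193, 18.7964) (43.6487, 0) (61, 0) (61, 21.7372)]  |A|=302.2651
10. canonical 4-gon: [(48.193, 18.7964) (43.6487, 0) (61, 0) (61, 21.7372)]
11. shoelace: 302.2651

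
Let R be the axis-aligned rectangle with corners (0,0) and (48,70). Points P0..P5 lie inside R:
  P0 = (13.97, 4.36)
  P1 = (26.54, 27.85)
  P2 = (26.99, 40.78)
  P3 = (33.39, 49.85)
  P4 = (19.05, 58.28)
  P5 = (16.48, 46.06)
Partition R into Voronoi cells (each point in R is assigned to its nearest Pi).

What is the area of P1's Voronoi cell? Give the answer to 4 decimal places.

Area of P1's cell: 888.1511

1. box [0,48]×[0,70]: [(0, 0) (48, 0) (48, 70) (0, 70)]
2. ⊥bis P1·P0 via (20.255,16.105): [(0, 26.9439) (48, 1.2581) (48, 70) (0, 70)]  |A|=2683.1534
3. ⊥bis P1·P2 via (26.765,34.315): [(0, 35.2465) (0, 26.9439) (48, 1.2581) (48, 33.576)]  |A|=974.8924
4. ⊥bis P1·P3 via (29.965,38.85): [(46.7655, 33.6189) (0, 35.2465) (0, 26.9439) (48, 1.2581) (48, 33.2346)]  |A|=974.6817
5. ⊥bis P1·P4 via (22.795,43.065): [(46.7655, 33.6189) (0, 35.2465) (0, 26.9439) (48, 1.2581) (48, 33.2346)]  |A|=974.6817
6. ⊥bis P1·P5 via (21.51,36.955): [(46.7655, 33.6189) (17.3259, 34.6435) (1.7212, 26.0228) (48, 1.2581) (48, 33.2346)]  |A|=888.1511
7. canonical 5-gon: [(46.7655, 33.6189) (17.3259, 34.6435) (1.7212, 26.0228) (48, 1.2581) (48, 33.2346)]
8. shoelace: 888.1511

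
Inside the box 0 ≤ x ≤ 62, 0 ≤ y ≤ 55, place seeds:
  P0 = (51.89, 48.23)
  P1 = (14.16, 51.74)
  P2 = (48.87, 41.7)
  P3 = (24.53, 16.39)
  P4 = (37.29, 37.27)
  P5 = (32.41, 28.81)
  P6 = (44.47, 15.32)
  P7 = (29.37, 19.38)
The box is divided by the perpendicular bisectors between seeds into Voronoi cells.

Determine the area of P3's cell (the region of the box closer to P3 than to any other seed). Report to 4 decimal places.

Area of P3's cell: 852.6223

1. box [0,62]×[0,55]: [(0, 0) (62, 0) (62, 55) (0, 55)]
2. ⊥bis P3·P0 via (38.21,32.31): [(0, 0) (62, 0) (62, 11.8673) (11.8047, 55) (0, 55)]  |A|=2327.471
3. ⊥bis P3·P1 via (19.345,34.065): [(0, 28.3901) (0, 0) (62, 0) (62, 11.8673) (31.8862, 37.744)]  |A|=1801.3756
4. ⊥bis P3·P2 via (36.7,29.045): [(28.6435, 36.7927) (0, 28.3901) (0, 0) (62, 0) (62, 4.7146)]  |A|=1625.8023
5. ⊥bis P3·P4 via (30.91,26.83): [(53.1116, 13.2623) (19.1598, 34.0107) (0, 28.3901) (0, 0) (62, 0) (62, 4.7146)]  |A|=1480.1888
6. ⊥bis P3·P5 via (28.47,22.6): [(13.2279, 32.2705) (0, 28.3901) (0, 0) (62, 0) (62, 1.3265)]  |A|=1220.5057
7. ⊥bis P3·P6 via (34.5,15.855): [(34.6515, 18.6781) (13.2279, 32.2705) (0, 28.3901) (0, 0) (33.6492, 0)]  |A|=937.597
8. ⊥bis P3·P7 via (26.95,17.885): [(33.9968, 6.4781) (21.1798, 27.2253) (13.2279, 32.2705) (0, 28.3901) (0, 0) (33.6492, 0)]  |A|=852.6223
9. canonical 6-gon: [(33.9968, 6.4781) (21.1798, 27.2253) (13.2279, 32.2705) (0, 28.3901) (0, 0) (33.6492, 0)]
10. shoelace: 852.6223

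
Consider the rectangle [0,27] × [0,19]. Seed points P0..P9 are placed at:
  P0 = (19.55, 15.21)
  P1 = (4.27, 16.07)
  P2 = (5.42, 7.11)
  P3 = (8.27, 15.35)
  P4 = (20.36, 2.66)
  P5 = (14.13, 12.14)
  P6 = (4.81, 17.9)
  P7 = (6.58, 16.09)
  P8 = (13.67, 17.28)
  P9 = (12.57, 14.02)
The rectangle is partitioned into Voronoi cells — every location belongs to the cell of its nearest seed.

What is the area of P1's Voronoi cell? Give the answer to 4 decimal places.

1. box [0,27]×[0,19]: [(0, 0) (27, 0) (27, 19) (0, 19)]
2. ⊥bis P1·P0 via (11.91,15.64): [(0, 0) (11.0297, 0) (12.0991, 19) (0, 19)]  |A|=219.7241
3. ⊥bis P1·P2 via (4.845,11.59): [(0, 10.9682) (11.7318, 12.4739) (12.0991, 19) (0, 19)]  |A|=86.594
4. ⊥bis P1·P3 via (6.27,15.71): [(0, 10.9682) (5.5446, 11.6798) (6.8622, 19) (0, 19)]  |A|=47.3829
5. ⊥bis P1·P4 via (12.315,9.365): [(0, 10.9682) (5.5446, 11.6798) (6.8622, 19) (0, 19)]  |A|=47.3829
6. ⊥bis P1·P5 via (9.2,14.105): [(0, 10.9682) (5.5446, 11.6798) (6.8622, 19) (0, 19)]  |A|=47.3829
7. ⊥bis P1·P6 via (4.54,16.985): [(0, 18.3247) (0, 10.9682) (5.5446, 11.6798) (6.4007, 16.4359)]  |A|=36.4241
8. ⊥bis P1·P7 via (5.425,16.08): [(5.4194, 16.7255) (0, 18.3247) (0, 10.9682) (5.4632, 11.6693)]  |A|=33.7607
9. ⊥bis P1·P8 via (8.97,16.675): [(5.4194, 16.7255) (0, 18.3247) (0, 10.9682) (5.4632, 11.6693)]  |A|=33.7607
10. ⊥bis P1·P9 via (8.42,15.045): [(5.4194, 16.7255) (0, 18.3247) (0, 10.9682) (5.4632, 11.6693)]  |A|=33.7607
11. canonical 4-gon: [(5.4194, 16.7255) (0, 18.3247) (0, 10.9682) (5.4632, 11.6693)]
12. shoelace: 33.7607

Area of P1's cell: 33.7607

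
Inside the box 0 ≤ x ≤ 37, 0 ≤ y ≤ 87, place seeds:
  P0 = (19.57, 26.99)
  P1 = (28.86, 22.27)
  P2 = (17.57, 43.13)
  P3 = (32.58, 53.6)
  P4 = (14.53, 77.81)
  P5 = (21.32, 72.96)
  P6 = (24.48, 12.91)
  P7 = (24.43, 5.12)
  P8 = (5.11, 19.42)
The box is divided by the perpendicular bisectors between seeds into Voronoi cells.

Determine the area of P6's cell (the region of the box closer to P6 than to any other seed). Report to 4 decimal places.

Area of P6's cell: 186.7420

1. box [0,37]×[0,87]: [(0, 0) (37, 0) (37, 87) (0, 87)]
2. ⊥bis P6·P0 via (22.025,19.95): [(0, 12.2694) (0, 0) (37, 0) (37, 25.1721)]  |A|=692.668
3. ⊥bis P6·P1 via (26.67,17.59): [(21.7968, 19.8704) (0, 12.2694) (0, 0) (37, 0) (37, 12.7561)]  |A|=598.2863
4. ⊥bis P6·P2 via (21.025,28.02): [(21.7968, 19.8704) (0, 12.2694) (0, 0) (37, 0) (37, 12.7561)]  |A|=598.2863
5. ⊥bis P6·P3 via (28.53,33.255): [(21.7968, 19.8704) (0, 12.2694) (0, 0) (37, 0) (37, 12.7561)]  |A|=598.2863
6. ⊥bis P6·P4 via (19.505,45.36): [(21.7968, 19.8704) (0, 12.2694) (0, 0) (37, 0) (37, 12.7561)]  |A|=598.2863
7. ⊥bis P6·P5 via (22.9,42.935): [(21.7968, 19.8704) (0, 12.2694) (0, 0) (37, 0) (37, 12.7561)]  |A|=598.2863
8. ⊥bis P6·P7 via (24.455,9.015): [(21.7968, 19.8704) (0, 12.2694) (0, 9.172) (37, 8.9345) (37, 12.7561)]  |A|=263.3171
9. ⊥bis P6·P8 via (14.795,16.165): [(21.7968, 19.8704) (15.2761, 17.5965) (12.4179, 9.0923) (37, 8.9345) (37, 12.7561)]  |A|=186.742
10. canonical 5-gon: [(21.7968, 19.8704) (15.2761, 17.5965) (12.4179, 9.0923) (37, 8.9345) (37, 12.7561)]
11. shoelace: 186.742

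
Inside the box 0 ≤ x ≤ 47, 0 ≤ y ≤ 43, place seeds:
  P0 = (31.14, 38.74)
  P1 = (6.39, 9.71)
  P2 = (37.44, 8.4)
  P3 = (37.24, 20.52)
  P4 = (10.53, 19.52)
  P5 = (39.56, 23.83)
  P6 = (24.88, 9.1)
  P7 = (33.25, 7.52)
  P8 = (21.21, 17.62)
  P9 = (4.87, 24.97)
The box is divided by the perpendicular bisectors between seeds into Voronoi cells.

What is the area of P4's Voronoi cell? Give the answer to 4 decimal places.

Area of P4's cell: 138.1631

1. box [0,47]×[0,43]: [(0, 0) (47, 0) (47, 43) (0, 43)]
2. ⊥bis P4·P0 via (20.835,29.13): [(0, 0) (47, 0) (47, 1.0727) (7.9004, 43) (0, 43)]  |A|=1201.3311
3. ⊥bis P4·P1 via (8.46,14.615): [(0, 18.1853) (43.0912, 0) (47, 0) (47, 1.0727) (7.9004, 43) (0, 43)]  |A|=809.5184
4. ⊥bis P4·P2 via (23.985,13.96): [(0, 18.1853) (21.9101, 8.9388) (27.3616, 22.1313) (7.9004, 43) (0, 43)]  |A|=591.6501
5. ⊥bis P4·P3 via (23.885,20.02): [(0, 18.1853) (21.9101, 8.9388) (24.1013, 14.2415) (23.6572, 26.1037) (7.9004, 43) (0, 43)]  |A|=570.5611
6. ⊥bis P4·P5 via (25.045,21.675): [(0, 18.1853) (21.9101, 8.9388) (24.1013, 14.2415) (23.6572, 26.1037) (7.9004, 43) (0, 43)]  |A|=570.5611
7. ⊥bis P4·P6 via (17.705,14.31): [(0, 18.1853) (15.706, 11.5571) (23.7853, 22.6835) (23.6572, 26.1037) (7.9004, 43) (0, 43)]  |A|=515.3823
8. ⊥bis P4·P7 via (21.89,13.52): [(0, 18.1853) (15.706, 11.5571) (23.7853, 22.6835) (23.6572, 26.1037) (7.9004, 43) (0, 43)]  |A|=515.3823
9. ⊥bis P4·P8 via (15.87,18.57): [(0, 18.1853) (14.6981, 11.9824) (18.2431, 31.9093) (7.9004, 43) (0, 43)]  |A|=427.5975
10. ⊥bis P4·P9 via (7.7,22.245): [(2.6955, 17.0477) (14.6981, 11.9824) (18.2431, 31.9093) (17.6343, 32.5621)]  |A|=138.1631
11. canonical 4-gon: [(2.6955, 17.0477) (14.6981, 11.9824) (18.2431, 31.9093) (17.6343, 32.5621)]
12. shoelace: 138.1631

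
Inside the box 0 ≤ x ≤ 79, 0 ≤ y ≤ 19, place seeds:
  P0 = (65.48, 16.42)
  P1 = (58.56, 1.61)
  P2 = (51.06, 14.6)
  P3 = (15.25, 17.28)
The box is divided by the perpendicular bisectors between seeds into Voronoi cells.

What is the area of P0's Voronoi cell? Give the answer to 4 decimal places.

Area of P0's cell: 270.3230

1. box [0,79]×[0,19]: [(0, 0) (79, 0) (79, 19) (0, 19)]
2. ⊥bis P0·P1 via (62.02,9.015): [(79, 1.0811) (79, 19) (40.6504, 19)]  |A|=343.5923
3. ⊥bis P0·P2 via (58.27,15.51): [(58.9061, 10.47) (79, 1.0811) (79, 19) (57.8295, 19)]  |A|=270.323
4. ⊥bis P0·P3 via (40.365,16.85): [(58.9061, 10.47) (79, 1.0811) (79, 19) (57.8295, 19)]  |A|=270.323
5. canonical 4-gon: [(58.9061, 10.47) (79, 1.0811) (79, 19) (57.8295, 19)]
6. shoelace: 270.323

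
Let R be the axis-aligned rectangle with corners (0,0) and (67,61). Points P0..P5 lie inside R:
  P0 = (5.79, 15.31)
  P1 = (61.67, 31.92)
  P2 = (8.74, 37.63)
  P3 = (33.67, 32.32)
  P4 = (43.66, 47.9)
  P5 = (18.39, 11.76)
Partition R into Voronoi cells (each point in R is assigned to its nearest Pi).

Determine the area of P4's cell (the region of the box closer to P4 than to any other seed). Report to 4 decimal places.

Area of P4's cell: 774.3554

1. box [0,67]×[0,61]: [(0, 0) (67, 0) (67, 61) (0, 61)]
2. ⊥bis P4·P0 via (24.725,31.605): [(0, 60.3358) (51.9235, 0) (67, 0) (67, 61) (0, 61)]  |A|=2520.5781
3. ⊥bis P4·P1 via (52.665,39.91): [(0, 60.3358) (34.8534, 19.8357) (67, 56.066) (67, 61) (0, 61)]  |A|=1469.8847
4. ⊥bis P4·P2 via (26.2,42.765): [(31.952, 23.2072) (34.8534, 19.8357) (67, 56.066) (67, 61) (20.8371, 61)]  |A|=1065.5269
5. ⊥bis P4·P3 via (38.665,40.11): [(24.2654, 49.3431) (47.7014, 34.3158) (67, 56.066) (67, 61) (20.8371, 61)]  |A|=774.3554
6. ⊥bis P4·P5 via (31.025,29.83): [(24.2654, 49.3431) (47.7014, 34.3158) (67, 56.066) (67, 61) (20.8371, 61)]  |A|=774.3554
7. canonical 5-gon: [(24.2654, 49.3431) (47.7014, 34.3158) (67, 56.066) (67, 61) (20.8371, 61)]
8. shoelace: 774.3554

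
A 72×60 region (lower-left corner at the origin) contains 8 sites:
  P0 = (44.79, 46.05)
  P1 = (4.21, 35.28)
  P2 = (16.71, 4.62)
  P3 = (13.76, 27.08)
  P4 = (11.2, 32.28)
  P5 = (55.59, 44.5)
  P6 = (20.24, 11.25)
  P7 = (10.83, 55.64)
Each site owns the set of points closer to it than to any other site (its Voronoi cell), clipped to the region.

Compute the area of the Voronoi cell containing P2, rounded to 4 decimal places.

1. box [0,72]×[0,60]: [(0, 0) (72, 0) (72, 60) (0, 60)]
2. ⊥bis P2·P0 via (30.75,25.335): [(0, 46.1764) (0, 0) (68.13, 0)]  |A|=1572.9986
3. ⊥bis P2·P1 via (10.46,19.95): [(28.0902, 27.1378) (0, 15.6855) (0, 0) (68.13, 0)]  |A|=1144.7512
4. ⊥bis P2·P3 via (15.235,15.85): [(39.9541, 19.0967) (0, 13.849) (0, 0) (68.13, 0)]  |A|=927.1911
5. ⊥bis P2·P4 via (13.955,18.45): [(39.9541, 19.0967) (0, 13.849) (0, 0) (68.13, 0)]  |A|=927.1911
6. ⊥bis P2·P5 via (36.15,24.56): [(45.8586, 15.0949) (39.9541, 19.0967) (0, 13.849) (0, 0) (61.3417, 0)]  |A|=875.9571
7. ⊥bis P2·P6 via (18.475,7.935): [(5.9096, 14.6252) (0, 13.849) (0, 0) (33.3784, 0)]  |A|=285.0034
8. ⊥bis P2·P7 via (13.77,30.13): [(5.9096, 14.6252) (0, 13.849) (0, 0) (33.3784, 0)]  |A|=285.0034
9. canonical 4-gon: [(5.9096, 14.6252) (0, 13.849) (0, 0) (33.3784, 0)]
10. shoelace: 285.0034

Area of P2's cell: 285.0034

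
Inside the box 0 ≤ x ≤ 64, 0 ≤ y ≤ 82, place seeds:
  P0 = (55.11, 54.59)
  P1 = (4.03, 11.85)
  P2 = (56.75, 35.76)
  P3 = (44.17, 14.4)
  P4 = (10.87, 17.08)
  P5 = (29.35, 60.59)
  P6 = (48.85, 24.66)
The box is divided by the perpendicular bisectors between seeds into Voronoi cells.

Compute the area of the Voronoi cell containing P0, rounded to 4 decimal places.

Area of P0's cell: 759.6383

1. box [0,64]×[0,82]: [(0, 0) (64, 0) (64, 82) (0, 82)]
2. ⊥bis P0·P1 via (29.57,33.22): [(0, 68.5601) (57.3661, 0) (64, 0) (64, 82) (0, 82)]  |A|=3281.4887
3. ⊥bis P0·P2 via (55.93,45.175): [(0, 68.5601) (22.0369, 42.2231) (64, 45.8779) (64, 82) (0, 82)]  |A|=2178.8472
4. ⊥bis P0·P3 via (49.64,34.495): [(0, 68.5601) (22.0369, 42.2231) (64, 45.8779) (64, 82) (0, 82)]  |A|=2178.8472
5. ⊥bis P0·P4 via (32.99,35.835): [(0, 74.744) (27.193, 42.6721) (64, 45.8779) (64, 82) (0, 82)]  |A|=2021.9217
6. ⊥bis P0·P5 via (42.23,57.59): [(38.9948, 43.7) (64, 45.8779) (64, 82) (47.9156, 82)]  |A|=759.6383
7. ⊥bis P0·P6 via (51.98,39.625): [(38.9948, 43.7) (64, 45.8779) (64, 82) (47.9156, 82)]  |A|=759.6383
8. canonical 4-gon: [(38.9948, 43.7) (64, 45.8779) (64, 82) (47.9156, 82)]
9. shoelace: 759.6383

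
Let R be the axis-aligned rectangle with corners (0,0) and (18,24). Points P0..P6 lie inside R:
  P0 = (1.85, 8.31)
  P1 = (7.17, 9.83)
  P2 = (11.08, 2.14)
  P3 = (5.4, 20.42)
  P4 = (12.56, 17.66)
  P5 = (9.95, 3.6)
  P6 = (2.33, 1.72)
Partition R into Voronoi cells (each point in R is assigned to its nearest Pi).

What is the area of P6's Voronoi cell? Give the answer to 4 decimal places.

Area of P6's cell: 31.2522

1. box [0,18]×[0,24]: [(0, 0) (18, 0) (18, 24) (0, 24)]
2. ⊥bis P6·P0 via (2.09,5.015): [(0, 4.8628) (0, 0) (18, 0) (18, 6.1738)]  |A|=99.3295
3. ⊥bis P6·P1 via (4.75,5.775): [(5.5956, 5.2703) (0, 4.8628) (0, 0) (14.4267, 0)]  |A|=51.6219
4. ⊥bis P6·P2 via (6.705,1.93): [(6.5727, 4.6873) (5.5956, 5.2703) (0, 4.8628) (0, 0) (6.7976, 0)]  |A|=33.7422
5. ⊥bis P6·P3 via (3.865,11.07): [(6.5727, 4.6873) (5.5956, 5.2703) (0, 4.8628) (0, 0) (6.7976, 0)]  |A|=33.7422
6. ⊥bis P6·P4 via (7.445,9.69): [(6.5727, 4.6873) (5.5956, 5.2703) (0, 4.8628) (0, 0) (6.7976, 0)]  |A|=33.7422
7. ⊥bis P6·P5 via (6.14,2.66): [(5.4977, 5.2632) (0, 4.8628) (0, 0) (6.7963, 0)]  |A|=31.2522
8. canonical 4-gon: [(5.4977, 5.2632) (0, 4.8628) (0, 0) (6.7963, 0)]
9. shoelace: 31.2522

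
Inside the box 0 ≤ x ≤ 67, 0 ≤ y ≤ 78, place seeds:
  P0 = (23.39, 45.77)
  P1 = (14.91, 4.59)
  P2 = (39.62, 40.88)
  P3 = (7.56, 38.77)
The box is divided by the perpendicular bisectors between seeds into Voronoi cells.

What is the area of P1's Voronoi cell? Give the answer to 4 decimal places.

1. box [0,67]×[0,78]: [(0, 0) (67, 0) (67, 78) (0, 78)]
2. ⊥bis P1·P0 via (19.15,25.18): [(0, 29.1235) (0, 0) (67, 0) (67, 15.3265)]  |A|=1489.0732
3. ⊥bis P1·P2 via (27.265,22.735): [(25.6356, 23.8444) (0, 29.1235) (0, 0) (60.6544, 0)]  |A|=1096.435
4. ⊥bis P1·P3 via (11.235,21.68): [(25.6356, 23.8444) (23.4211, 24.3005) (0, 19.264) (0, 0) (60.6544, 0)]  |A|=980.9758
5. canonical 5-gon: [(25.6356, 23.8444) (23.4211, 24.3005) (0, 19.264) (0, 0) (60.6544, 0)]
6. shoelace: 980.9758

Area of P1's cell: 980.9758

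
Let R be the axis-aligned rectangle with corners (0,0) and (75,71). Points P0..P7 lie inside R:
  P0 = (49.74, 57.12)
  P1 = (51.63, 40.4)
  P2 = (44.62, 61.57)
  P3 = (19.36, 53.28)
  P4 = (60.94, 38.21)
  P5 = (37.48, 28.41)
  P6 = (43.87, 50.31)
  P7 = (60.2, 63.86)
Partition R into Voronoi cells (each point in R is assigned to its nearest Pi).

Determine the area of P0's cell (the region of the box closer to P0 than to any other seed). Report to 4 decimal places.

1. box [0,75]×[0,71]: [(0, 0) (75, 0) (75, 71) (0, 71)]
2. ⊥bis P0·P1 via (50.685,48.76): [(0, 43.0307) (75, 51.5085) (75, 71) (0, 71)]  |A|=1779.7807
3. ⊥bis P0·P2 via (47.18,59.345): [(36.596, 47.1674) (75, 51.5085) (75, 71) (57.3098, 71)]  |A|=585.0771
4. ⊥bis P0·P3 via (34.55,55.2): [(36.596, 47.1674) (75, 51.5085) (75, 71) (57.3098, 71)]  |A|=585.0771
5. ⊥bis P0·P4 via (55.34,47.665): [(36.596, 47.1674) (58.7228, 49.6686) (75, 59.3092) (75, 71) (57.3098, 71)]  |A|=521.5906
6. ⊥bis P0·P5 via (43.61,42.765): [(36.596, 47.1674) (58.7228, 49.6686) (75, 59.3092) (75, 71) (57.3098, 71)]  |A|=521.5906
7. ⊥bis P0·P6 via (46.805,53.715): [(44.2219, 55.9415) (52.3369, 48.9467) (58.7228, 49.6686) (75, 59.3092) (75, 71) (57.3098, 71)]  |A|=459.3187
8. ⊥bis P0·P7 via (54.97,60.49): [(52.0772, 64.9795) (44.2219, 55.9415) (52.3369, 48.9467) (58.7228, 49.6686) (61.0534, 51.0489)]  |A|=137.8589
9. canonical 5-gon: [(52.0772, 64.9795) (44.2219, 55.9415) (52.3369, 48.9467) (58.7228, 49.6686) (61.0534, 51.0489)]
10. shoelace: 137.8589

Area of P0's cell: 137.8589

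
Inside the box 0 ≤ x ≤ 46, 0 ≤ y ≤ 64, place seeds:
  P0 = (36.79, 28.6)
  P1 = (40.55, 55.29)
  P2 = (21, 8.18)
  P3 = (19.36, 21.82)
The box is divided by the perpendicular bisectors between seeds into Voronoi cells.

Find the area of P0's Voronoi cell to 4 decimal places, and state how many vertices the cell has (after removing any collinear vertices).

Area of P0's cell: 596.9281 (4 vertices)

1. box [0,46]×[0,64]: [(0, 0) (46, 0) (46, 64) (0, 64)]
2. ⊥bis P0·P1 via (38.67,41.945): [(0, 47.3927) (0, 0) (46, 0) (46, 40.9124)]  |A|=2031.0168
3. ⊥bis P0·P2 via (28.895,18.39): [(0, 47.3927) (0, 40.7334) (46, 5.1634) (46, 40.9124)]  |A|=975.3914
4. ⊥bis P0·P3 via (28.075,25.21): [(20.5737, 44.4943) (31.5163, 16.363) (46, 5.1634) (46, 40.9124)]  |A|=596.9281
5. canonical 4-gon: [(20.5737, 44.4943) (31.5163, 16.363) (46, 5.1634) (46, 40.9124)]
6. shoelace: 596.9281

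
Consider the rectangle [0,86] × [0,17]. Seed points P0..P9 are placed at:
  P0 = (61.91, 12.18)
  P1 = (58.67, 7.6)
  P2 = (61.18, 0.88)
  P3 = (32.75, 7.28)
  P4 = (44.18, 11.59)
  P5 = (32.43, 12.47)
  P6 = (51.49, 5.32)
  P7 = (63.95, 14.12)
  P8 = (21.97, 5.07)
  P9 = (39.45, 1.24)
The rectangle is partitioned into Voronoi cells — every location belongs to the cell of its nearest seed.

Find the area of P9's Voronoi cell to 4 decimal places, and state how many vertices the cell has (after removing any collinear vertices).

Area of P9's cell: 66.8383 (4 vertices)

1. box [0,86]×[0,17]: [(0, 0) (86, 0) (86, 17) (0, 17)]
2. ⊥bis P9·P0 via (50.68,6.71): [(0, 0) (53.9484, 0) (45.6679, 17) (0, 17)]  |A|=846.7379
3. ⊥bis P9·P1 via (49.06,4.42): [(0, 0) (50.5226, 0) (44.8972, 17) (0, 17)]  |A|=811.0684
4. ⊥bis P9·P2 via (50.315,1.06): [(0, 0) (50.2974, 0) (50.3082, 0.648) (44.8972, 17) (0, 17)]  |A|=810.9955
5. ⊥bis P9·P3 via (36.1,4.26): [(32.2596, 0) (50.2974, 0) (50.3082, 0.648) (45.6189, 14.819)]  |A|=135.2469
6. ⊥bis P9·P4 via (41.815,6.415): [(39.1434, 7.6359) (32.2596, 0) (50.2974, 0) (50.3082, 0.648) (49.5731, 2.8695)]  |A|=82.3557
7. ⊥bis P9·P5 via (35.94,6.855): [(39.1434, 7.6359) (32.2596, 0) (50.2974, 0) (50.3082, 0.648) (49.5731, 2.8695)]  |A|=82.3557
8. ⊥bis P9·P6 via (45.47,3.28): [(44.8827, 5.013) (39.1434, 7.6359) (32.2596, 0) (46.5815, 0)]  |A|=66.8383
9. ⊥bis P9·P7 via (51.7,7.68): [(44.8827, 5.013) (39.1434, 7.6359) (32.2596, 0) (46.5815, 0)]  |A|=66.8383
10. ⊥bis P9·P8 via (30.71,3.155): [(44.8827, 5.013) (39.1434, 7.6359) (32.2596, 0) (46.5815, 0)]  |A|=66.8383
11. canonical 4-gon: [(44.8827, 5.013) (39.1434, 7.6359) (32.2596, 0) (46.5815, 0)]
12. shoelace: 66.8383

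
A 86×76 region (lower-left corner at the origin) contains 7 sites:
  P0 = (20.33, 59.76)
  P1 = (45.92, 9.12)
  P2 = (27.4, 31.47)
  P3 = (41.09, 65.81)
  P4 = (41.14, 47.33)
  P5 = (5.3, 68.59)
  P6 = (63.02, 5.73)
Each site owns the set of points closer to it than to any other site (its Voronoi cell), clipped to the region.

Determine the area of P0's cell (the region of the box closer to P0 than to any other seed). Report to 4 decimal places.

1. box [0,86]×[0,76]: [(0, 0) (86, 0) (86, 76) (0, 76)]
2. ⊥bis P0·P1 via (33.125,34.44): [(0, 17.7009) (86, 61.1594) (86, 76) (0, 76)]  |A|=3145.007
3. ⊥bis P0·P2 via (23.865,45.615): [(0, 39.6509) (85.9367, 61.1275) (86, 61.1594) (86, 76) (0, 76)]  |A|=2201.8524
4. ⊥bis P0·P3 via (30.71,62.785): [(0, 39.6509) (34.9094, 48.3751) (26.8588, 76) (0, 76)]  |A|=1005.4491
5. ⊥bis P0·P4 via (30.735,53.545): [(0, 39.6509) (26.3727, 46.2417) (32.528, 56.5468) (26.8588, 76) (0, 76)]  |A|=968.0292
6. ⊥bis P0·P5 via (12.815,64.175): [(0, 42.3619) (0, 39.6509) (26.3727, 46.2417) (32.528, 56.5468) (26.8588, 76) (19.7621, 76)]  |A|=635.6499
7. ⊥bis P0·P6 via (41.675,32.745): [(0, 42.3619) (0, 39.6509) (26.3727, 46.2417) (32.528, 56.5468) (26.8588, 76) (19.7621, 76)]  |A|=635.6499
8. canonical 6-gon: [(0, 42.3619) (0, 39.6509) (26.3727, 46.2417) (32.528, 56.5468) (26.8588, 76) (19.7621, 76)]
9. shoelace: 635.6499

Area of P0's cell: 635.6499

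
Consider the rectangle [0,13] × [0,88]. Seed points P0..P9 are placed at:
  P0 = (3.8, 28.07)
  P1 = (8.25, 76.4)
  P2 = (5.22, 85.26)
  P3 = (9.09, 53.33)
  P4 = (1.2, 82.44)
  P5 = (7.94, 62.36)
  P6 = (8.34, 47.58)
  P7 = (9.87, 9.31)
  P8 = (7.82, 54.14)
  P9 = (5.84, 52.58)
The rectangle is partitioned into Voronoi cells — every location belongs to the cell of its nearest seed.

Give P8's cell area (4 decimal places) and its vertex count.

1. box [0,13]×[0,88]: [(0, 0) (13, 0) (13, 88) (0, 88)]
2. ⊥bis P8·P0 via (5.81,41.105): [(0, 42.0009) (13, 39.9963) (13, 88) (0, 88)]  |A|=611.0182
3. ⊥bis P8·P1 via (8.035,65.27): [(0, 65.4252) (0, 42.0009) (13, 39.9963) (13, 65.1741)]  |A|=315.9137
4. ⊥bis P8·P2 via (6.52,69.7): [(0, 65.4252) (0, 42.0009) (13, 39.9963) (13, 65.1741)]  |A|=315.9137
5. ⊥bis P8·P3 via (8.455,53.735): [(0, 65.4252) (0, 42.0009) (0.8841, 41.8646) (13, 60.8611) (13, 65.1741)]  |A|=189.5157
6. ⊥bis P8·P4 via (4.51,68.29): [(0, 65.4252) (0, 42.0009) (0.8841, 41.8646) (13, 60.8611) (13, 65.1741)]  |A|=189.5157
7. ⊥bis P8·P5 via (7.88,58.25): [(0, 58.365) (0, 42.0009) (0.8841, 41.8646) (11.3028, 58.2)]  |A|=100.4113
8. ⊥bis P8·P6 via (8.08,50.86): [(0, 58.365) (0, 50.2195) (6.5437, 50.7382) (11.3028, 58.2)]  |A|=69.213
9. ⊥bis P8·P7 via (8.845,31.725): [(0, 58.365) (0, 50.2195) (6.5437, 50.7382) (11.3028, 58.2)]  |A|=69.213
10. ⊥bis P8·P9 via (6.83,53.36): [(2.9202, 58.3224) (7.5959, 52.3879) (11.3028, 58.2)]  |A|=24.5869
11. canonical 3-gon: [(2.9202, 58.3224) (7.5959, 52.3879) (11.3028, 58.2)]
12. shoelace: 24.5869

Area of P8's cell: 24.5869 (3 vertices)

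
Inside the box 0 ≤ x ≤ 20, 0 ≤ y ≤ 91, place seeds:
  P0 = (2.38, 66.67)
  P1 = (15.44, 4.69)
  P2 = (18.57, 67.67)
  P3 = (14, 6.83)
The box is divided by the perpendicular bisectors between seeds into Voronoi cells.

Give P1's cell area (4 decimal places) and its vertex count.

1. box [0,20]×[0,91]: [(0, 0) (20, 0) (20, 91) (0, 91)]
2. ⊥bis P1·P0 via (8.91,35.68): [(0, 33.8025) (0, 0) (20, 0) (20, 38.0168)]  |A|=718.1935
3. ⊥bis P1·P2 via (17.005,36.18): [(12.3749, 36.4101) (0, 33.8025) (0, 0) (20, 0) (20, 36.0312)]  |A|=710.6232
4. ⊥bis P1·P3 via (14.72,5.76): [(6.16, 0) (20, 0) (20, 9.3129)]  |A|=64.4452
5. canonical 3-gon: [(6.16, 0) (20, 0) (20, 9.3129)]
6. shoelace: 64.4452

Area of P1's cell: 64.4452 (3 vertices)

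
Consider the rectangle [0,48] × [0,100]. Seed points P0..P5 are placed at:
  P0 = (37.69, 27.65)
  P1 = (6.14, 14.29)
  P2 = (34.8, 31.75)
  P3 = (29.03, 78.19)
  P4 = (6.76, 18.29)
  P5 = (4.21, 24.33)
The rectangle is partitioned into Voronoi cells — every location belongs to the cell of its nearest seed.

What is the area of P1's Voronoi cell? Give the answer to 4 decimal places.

Area of P1's cell: 423.4401

1. box [0,48]×[0,100]: [(0, 0) (48, 0) (48, 100) (0, 100)]
2. ⊥bis P1·P0 via (21.915,20.97): [(0, 72.7229) (0, 0) (30.7948, 0)]  |A|=1119.7448
3. ⊥bis P1·P2 via (20.47,23.02): [(22.3621, 19.9142) (0, 56.6208) (0, 0) (30.7948, 0)]  |A|=939.7072
4. ⊥bis P1·P3 via (17.585,46.24): [(22.3621, 19.9142) (3.1807, 51.3999) (0, 52.5392) (0, 0) (30.7948, 0)]  |A|=933.2161
5. ⊥bis P1·P4 via (6.45,16.29): [(25.1223, 13.3958) (0, 17.2897) (0, 0) (30.7948, 0)]  |A|=423.4401
6. ⊥bis P1·P5 via (5.175,19.31): [(25.1223, 13.3958) (0, 17.2897) (0, 0) (30.7948, 0)]  |A|=423.4401
7. canonical 4-gon: [(25.1223, 13.3958) (0, 17.2897) (0, 0) (30.7948, 0)]
8. shoelace: 423.4401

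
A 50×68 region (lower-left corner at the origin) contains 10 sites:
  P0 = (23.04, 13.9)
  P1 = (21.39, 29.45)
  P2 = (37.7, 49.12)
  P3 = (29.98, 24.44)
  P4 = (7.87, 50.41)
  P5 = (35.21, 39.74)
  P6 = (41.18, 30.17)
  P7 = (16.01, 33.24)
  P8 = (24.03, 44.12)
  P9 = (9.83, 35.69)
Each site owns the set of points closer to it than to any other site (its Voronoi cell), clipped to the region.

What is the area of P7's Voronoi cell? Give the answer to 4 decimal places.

1. box [0,50]×[0,68]: [(0, 0) (50, 0) (50, 68) (0, 68)]
2. ⊥bis P7·P0 via (19.525,23.57): [(0, 16.4728) (50, 34.6475) (50, 68) (0, 68)]  |A|=2121.9931
3. ⊥bis P7·P1 via (18.7,31.345): [(0, 16.4728) (11.0535, 20.4907) (44.522, 68) (0, 68)]  |A|=1342.3851
4. ⊥bis P7·P2 via (26.855,41.18): [(0, 16.4728) (11.0535, 20.4907) (26.2299, 42.0338) (7.2191, 68) (0, 68)]  |A|=858.079
5. ⊥bis P7·P3 via (22.995,28.84): [(0, 16.4728) (11.0535, 20.4907) (26.2299, 42.0338) (7.2191, 68) (0, 68)]  |A|=858.079
6. ⊥bis P7·P4 via (11.94,41.825): [(0, 36.1645) (0, 16.4728) (11.0535, 20.4907) (26.2299, 42.0338) (22.6614, 46.9079)]  |A|=421.2256
7. ⊥bis P7·P5 via (25.61,36.49): [(22.1631, 46.6716) (0, 36.1645) (0, 16.4728) (11.0535, 20.4907) (24.5436, 39.6401)]  |A|=410.8119
8. ⊥bis P7·P6 via (28.595,31.705): [(22.1631, 46.6716) (0, 36.1645) (0, 16.4728) (11.0535, 20.4907) (24.5436, 39.6401)]  |A|=410.8119
9. ⊥bis P7·P8 via (20.02,38.68): [(14.2608, 42.9253) (0, 36.1645) (0, 16.4728) (11.0535, 20.4907) (22.5523, 36.8134)]  |A|=360.7664
10. ⊥bis P7·P9 via (12.92,34.465): [(15.8187, 41.7769) (6.7615, 18.9305) (11.0535, 20.4907) (22.5523, 36.8134)]  |A|=125.4552
11. canonical 4-gon: [(15.8187, 41.7769) (6.7615, 18.9305) (11.0535, 20.4907) (22.5523, 36.8134)]
12. shoelace: 125.4552

Area of P7's cell: 125.4552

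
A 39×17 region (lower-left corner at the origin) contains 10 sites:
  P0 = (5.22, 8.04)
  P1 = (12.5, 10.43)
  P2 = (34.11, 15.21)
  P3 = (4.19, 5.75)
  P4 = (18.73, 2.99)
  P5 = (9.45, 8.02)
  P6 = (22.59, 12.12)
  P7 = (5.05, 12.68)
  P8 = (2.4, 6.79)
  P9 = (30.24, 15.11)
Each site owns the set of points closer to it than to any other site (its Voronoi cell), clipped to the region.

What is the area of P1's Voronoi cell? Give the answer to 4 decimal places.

1. box [0,39]×[0,17]: [(0, 0) (39, 0) (39, 17) (0, 17)]
2. ⊥bis P1·P0 via (8.86,9.235): [(11.8918, 0) (39, 0) (39, 17) (6.3108, 17)]  |A|=508.2779
3. ⊥bis P1·P2 via (23.305,12.82): [(11.8918, 0) (26.1407, 0) (22.3804, 17) (6.3108, 17)]  |A|=257.7074
4. ⊥bis P1·P3 via (8.345,8.09): [(10.4811, 4.297) (12.9011, 0) (26.1407, 0) (22.3804, 17) (6.3108, 17)]  |A|=255.539
5. ⊥bis P1·P4 via (15.615,6.71): [(10.4811, 4.297) (11.2029, 3.0154) (23.2435, 13.0979) (22.3804, 17) (6.3108, 17)]  |A|=142.1186
6. ⊥bis P1·P5 via (10.975,9.225): [(7.3623, 13.7971) (14.0186, 5.3732) (23.2435, 13.0979) (22.3804, 17) (6.3108, 17)]  |A|=120.9822
7. ⊥bis P1·P6 via (17.545,11.275): [(7.3623, 13.7971) (14.0186, 5.3732) (17.9782, 8.6888) (16.5861, 17) (6.3108, 17)]  |A|=84.7276
8. ⊥bis P1·P7 via (8.775,11.555): [(8.8742, 11.8836) (14.0186, 5.3732) (17.9782, 8.6888) (16.5861, 17) (10.4195, 17)]  |A|=72.8015
9. ⊥bis P1·P8 via (7.45,8.61): [(8.8742, 11.8836) (14.0186, 5.3732) (17.9782, 8.6888) (16.5861, 17) (10.4195, 17)]  |A|=72.8015
10. ⊥bis P1·P9 via (21.37,12.77): [(8.8742, 11.8836) (14.0186, 5.3732) (17.9782, 8.6888) (16.5861, 17) (10.4195, 17)]  |A|=72.8015
11. canonical 5-gon: [(8.8742, 11.8836) (14.0186, 5.3732) (17.9782, 8.6888) (16.5861, 17) (10.4195, 17)]
12. shoelace: 72.8015

Area of P1's cell: 72.8015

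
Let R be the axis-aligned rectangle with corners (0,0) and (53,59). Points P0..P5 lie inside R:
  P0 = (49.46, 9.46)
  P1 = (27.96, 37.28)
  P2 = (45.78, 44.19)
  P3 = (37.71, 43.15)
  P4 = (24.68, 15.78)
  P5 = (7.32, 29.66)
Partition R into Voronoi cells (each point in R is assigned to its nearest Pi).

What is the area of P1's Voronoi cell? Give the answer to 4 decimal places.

1. box [0,53]×[0,59]: [(0, 0) (53, 0) (53, 59) (0, 59)]
2. ⊥bis P1·P0 via (38.71,23.37): [(0, 0) (8.4703, 0) (53, 34.4137) (53, 59) (0, 59)]  |A|=2360.7848
3. ⊥bis P1·P2 via (36.87,40.735): [(0, 0) (8.4703, 0) (42.4752, 26.2799) (29.7874, 59) (0, 59)]  |A|=1851.6429
4. ⊥bis P1·P3 via (32.835,40.215): [(0, 0) (8.4703, 0) (41.6218, 25.6203) (21.5255, 59) (0, 59)]  |A|=1695.6049
5. ⊥bis P1·P4 via (26.32,26.53): [(0, 30.5453) (40.0822, 24.4305) (41.6218, 25.6203) (21.5255, 59) (0, 59)]  |A|=979.9762
6. ⊥bis P1·P5 via (17.64,33.47): [(19.837, 27.519) (40.0822, 24.4305) (41.6218, 25.6203) (21.5255, 59) (8.2147, 59)]  |A|=568.4453
7. canonical 5-gon: [(19.837, 27.519) (40.0822, 24.4305) (41.6218, 25.6203) (21.5255, 59) (8.2147, 59)]
8. shoelace: 568.4453

Area of P1's cell: 568.4453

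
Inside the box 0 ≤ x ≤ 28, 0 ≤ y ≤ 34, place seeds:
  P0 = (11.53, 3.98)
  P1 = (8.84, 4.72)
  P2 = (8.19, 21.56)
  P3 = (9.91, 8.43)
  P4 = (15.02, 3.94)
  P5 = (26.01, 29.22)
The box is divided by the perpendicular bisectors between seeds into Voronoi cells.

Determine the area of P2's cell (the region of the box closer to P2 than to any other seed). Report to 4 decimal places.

Area of P2's cell: 327.9241

1. box [0,28]×[0,34]: [(0, 0) (28, 0) (28, 34) (0, 34)]
2. ⊥bis P2·P0 via (9.86,12.77): [(0, 10.8967) (28, 16.2164) (28, 34) (0, 34)]  |A|=572.4165
3. ⊥bis P2·P1 via (8.515,13.14): [(0, 12.8113) (12.6469, 13.2995) (28, 16.2164) (28, 34) (0, 34)]  |A|=560.3095
4. ⊥bis P2·P3 via (9.05,14.995): [(0, 13.8095) (28, 17.4774) (28, 34) (0, 34)]  |A|=513.9837
5. ⊥bis P2·P4 via (11.605,12.75): [(0, 13.8095) (21.6572, 16.6465) (28, 19.1052) (28, 34) (0, 34)]  |A|=508.8215
6. ⊥bis P2·P5 via (17.1,25.39): [(0, 13.8095) (20.901, 16.5475) (13.399, 34) (0, 34)]  |A|=327.9241
7. canonical 4-gon: [(0, 13.8095) (20.901, 16.5475) (13.399, 34) (0, 34)]
8. shoelace: 327.9241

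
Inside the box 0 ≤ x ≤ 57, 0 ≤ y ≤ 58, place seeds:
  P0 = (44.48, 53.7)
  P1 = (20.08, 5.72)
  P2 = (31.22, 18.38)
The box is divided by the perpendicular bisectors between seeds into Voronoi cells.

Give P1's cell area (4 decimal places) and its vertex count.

1. box [0,57]×[0,58]: [(0, 0) (57, 0) (57, 58) (0, 58)]
2. ⊥bis P1·P0 via (32.28,29.71): [(0, 46.1258) (0, 0) (57, 0) (57, 17.1388)]  |A|=1803.0412
3. ⊥bis P1·P2 via (25.65,12.05): [(0, 34.6204) (0, 0) (39.3442, 0)]  |A|=681.055
4. canonical 3-gon: [(0, 34.6204) (0, 0) (39.3442, 0)]
5. shoelace: 681.055

Area of P1's cell: 681.0550 (3 vertices)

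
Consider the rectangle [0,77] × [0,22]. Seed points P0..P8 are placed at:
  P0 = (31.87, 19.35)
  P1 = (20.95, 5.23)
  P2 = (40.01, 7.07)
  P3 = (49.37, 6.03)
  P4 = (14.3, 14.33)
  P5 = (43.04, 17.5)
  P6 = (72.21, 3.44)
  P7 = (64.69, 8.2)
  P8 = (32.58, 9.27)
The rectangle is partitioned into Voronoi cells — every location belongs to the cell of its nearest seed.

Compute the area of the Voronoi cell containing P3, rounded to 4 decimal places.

1. box [0,77]×[0,22]: [(0, 0) (77, 0) (77, 22) (0, 22)]
2. ⊥bis P3·P0 via (40.62,12.69): [(30.9611, 0) (77, 0) (77, 22) (47.7062, 22)]  |A|=828.6593
3. ⊥bis P3·P1 via (35.16,5.63): [(35.1631, 5.5206) (35.3185, 0) (77, 0) (77, 22) (47.7062, 22)]  |A|=816.6316
4. ⊥bis P3·P2 via (44.69,6.55): [(46.1845, 20.0008) (43.9622, 0) (77, 0) (77, 22) (47.7062, 22)]  |A|=698.6431
5. ⊥bis P3·P4 via (31.835,10.18): [(46.1845, 20.0008) (43.9622, 0) (77, 0) (77, 22) (47.7062, 22)]  |A|=698.6431
6. ⊥bis P3·P5 via (46.205,11.765): [(45.2083, 11.215) (43.9622, 0) (77, 0) (77, 22) (64.7509, 22)]  |A|=601.0207
7. ⊥bis P3·P6 via (60.79,4.735): [(62.6141, 20.8208) (45.2083, 11.215) (43.9622, 0) (60.2531, 0)]  |A|=261.2113
8. ⊥bis P3·P7 via (57.03,7.115): [(55.6343, 16.9688) (45.2083, 11.215) (43.9622, 0) (58.0378, 0)]  |A|=174.301
9. ⊥bis P3·P8 via (40.975,7.65): [(55.6343, 16.9688) (45.2083, 11.215) (43.9622, 0) (58.0378, 0)]  |A|=174.301
10. canonical 4-gon: [(55.6343, 16.9688) (45.2083, 11.215) (43.9622, 0) (58.0378, 0)]
11. shoelace: 174.301

Area of P3's cell: 174.3010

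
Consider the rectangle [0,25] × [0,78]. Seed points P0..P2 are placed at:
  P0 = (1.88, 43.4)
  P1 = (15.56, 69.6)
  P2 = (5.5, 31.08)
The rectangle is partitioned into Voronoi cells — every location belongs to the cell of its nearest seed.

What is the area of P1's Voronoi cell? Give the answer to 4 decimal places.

Area of P1's cell: 586.8420

1. box [0,25]×[0,78]: [(0, 0) (25, 0) (25, 78) (0, 78)]
2. ⊥bis P1·P0 via (8.72,56.5): [(0, 61.053) (25, 47.9996) (25, 78) (0, 78)]  |A|=586.842
3. ⊥bis P1·P2 via (10.53,50.34): [(0, 61.053) (25, 47.9996) (25, 78) (0, 78)]  |A|=586.842
4. canonical 4-gon: [(0, 61.053) (25, 47.9996) (25, 78) (0, 78)]
5. shoelace: 586.842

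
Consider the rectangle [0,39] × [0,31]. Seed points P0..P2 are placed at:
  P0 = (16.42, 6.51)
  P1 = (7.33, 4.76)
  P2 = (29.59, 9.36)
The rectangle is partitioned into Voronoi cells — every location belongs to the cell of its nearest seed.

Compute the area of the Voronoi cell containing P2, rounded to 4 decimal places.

1. box [0,39]×[0,31]: [(0, 0) (39, 0) (39, 31) (0, 31)]
2. ⊥bis P2·P0 via (23.005,7.935): [(24.7221, 0) (39, 0) (39, 31) (18.0137, 31)]  |A|=546.5943
3. ⊥bis P2·P1 via (18.46,7.06): [(24.7221, 0) (39, 0) (39, 31) (18.0137, 31)]  |A|=546.5943
4. canonical 4-gon: [(24.7221, 0) (39, 0) (39, 31) (18.0137, 31)]
5. shoelace: 546.5943

Area of P2's cell: 546.5943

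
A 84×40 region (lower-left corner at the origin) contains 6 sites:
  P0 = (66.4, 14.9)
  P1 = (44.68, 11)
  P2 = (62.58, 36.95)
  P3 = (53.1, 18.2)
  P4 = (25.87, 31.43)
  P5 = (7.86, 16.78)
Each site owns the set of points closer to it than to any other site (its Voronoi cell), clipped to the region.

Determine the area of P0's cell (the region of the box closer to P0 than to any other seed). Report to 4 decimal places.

1. box [0,84]×[0,40]: [(0, 0) (84, 0) (84, 40) (0, 40)]
2. ⊥bis P0·P1 via (55.54,12.95): [(57.8653, 0) (84, 0) (84, 40) (50.683, 40)]  |A|=1189.0354
3. ⊥bis P0·P2 via (64.49,25.925): [(53.5505, 24.0298) (57.8653, 0) (84, 0) (84, 29.305)]  |A|=760.1666
4. ⊥bis P0·P3 via (59.75,16.55): [(61.9677, 25.488) (56.9325, 5.1947) (57.8653, 0) (84, 0) (84, 29.305)]  |A|=678.4316
5. ⊥bis P0·P4 via (46.135,23.165): [(61.9677, 25.488) (56.9325, 5.1947) (57.8653, 0) (84, 0) (84, 29.305)]  |A|=678.4316
6. ⊥bis P0·P5 via (37.13,15.84): [(61.9677, 25.488) (56.9325, 5.1947) (57.8653, 0) (84, 0) (84, 29.305)]  |A|=678.4316
7. canonical 5-gon: [(61.9677, 25.488) (56.9325, 5.1947) (57.8653, 0) (84, 0) (84, 29.305)]
8. shoelace: 678.4316

Area of P0's cell: 678.4316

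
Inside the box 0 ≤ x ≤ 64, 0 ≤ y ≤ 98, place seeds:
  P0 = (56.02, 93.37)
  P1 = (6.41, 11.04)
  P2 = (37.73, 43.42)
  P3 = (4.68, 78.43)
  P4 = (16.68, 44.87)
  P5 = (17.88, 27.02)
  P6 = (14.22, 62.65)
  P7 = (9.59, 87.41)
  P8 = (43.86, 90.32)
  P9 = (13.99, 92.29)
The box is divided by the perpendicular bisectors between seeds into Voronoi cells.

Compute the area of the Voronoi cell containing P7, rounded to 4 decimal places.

1. box [0,64]×[0,98]: [(0, 0) (64, 0) (64, 98) (0, 98)]
2. ⊥bis P7·P0 via (32.805,90.39): [(0, 0) (44.4079, 0) (31.8281, 98) (0, 98)]  |A|=3735.5678
3. ⊥bis P7·P1 via (8,49.225): [(0, 49.5581) (38.2508, 47.9654) (31.8281, 98) (0, 98)]  |A|=1722.7262
4. ⊥bis P7·P2 via (23.66,65.415): [(0, 50.2799) (35.0737, 72.7162) (31.8281, 98) (0, 98)]  |A|=1239.2275
5. ⊥bis P7·P3 via (7.135,82.92): [(0, 86.8212) (30.7986, 69.9815) (35.0737, 72.7162) (31.8281, 98) (0, 98)]  |A|=676.518
6. ⊥bis P7·P4 via (13.135,66.14): [(0, 86.8212) (30.7986, 69.9815) (35.0737, 72.7162) (31.8281, 98) (0, 98)]  |A|=676.518
7. ⊥bis P7·P5 via (13.735,57.215): [(0, 86.8212) (30.7986, 69.9815) (35.0737, 72.7162) (31.8281, 98) (0, 98)]  |A|=676.518
8. ⊥bis P7·P6 via (11.905,75.03): [(0, 86.8212) (19.1034, 76.3761) (34.2406, 79.2066) (31.8281, 98) (0, 98)]  |A|=596.5549
9. ⊥bis P7·P8 via (26.725,88.865): [(0, 86.8212) (19.1034, 76.3761) (27.6498, 77.9742) (25.9493, 98) (0, 98)]  |A|=474.2728
10. ⊥bis P7·P9 via (11.79,89.85): [(0, 86.8212) (19.1034, 76.3761) (25.4231, 77.5578) (2.7509, 98) (0, 98)]  |A|=214.5107
11. canonical 5-gon: [(0, 86.8212) (19.1034, 76.3761) (25.4231, 77.5578) (2.7509, 98) (0, 98)]
12. shoelace: 214.5107

Area of P7's cell: 214.5107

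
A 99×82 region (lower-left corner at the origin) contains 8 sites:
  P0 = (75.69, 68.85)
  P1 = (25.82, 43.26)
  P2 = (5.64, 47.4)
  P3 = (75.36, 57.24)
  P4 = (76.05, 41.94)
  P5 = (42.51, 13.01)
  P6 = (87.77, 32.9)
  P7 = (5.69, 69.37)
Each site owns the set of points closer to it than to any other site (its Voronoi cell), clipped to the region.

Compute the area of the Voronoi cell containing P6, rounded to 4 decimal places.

Area of P6's cell: 1145.6379

1. box [0,99]×[0,82]: [(0, 0) (99, 0) (99, 82) (0, 82)]
2. ⊥bis P6·P0 via (81.73,50.875): [(0, 23.4119) (0, 0) (99, 0) (99, 56.6781)]  |A|=3964.4553
3. ⊥bis P6·P1 via (56.795,38.08): [(57.5775, 42.7592) (50.4268, 0) (99, 0) (99, 56.6781)]  |A|=2212.3498
4. ⊥bis P6·P2 via (46.705,40.15): [(57.5775, 42.7592) (50.4268, 0) (99, 0) (99, 56.6781)]  |A|=2212.3498
5. ⊥bis P6·P3 via (81.565,45.07): [(55.764, 31.9151) (50.4268, 0) (99, 0) (99, 53.9594)]  |A|=1941.6029
6. ⊥bis P6·P4 via (81.91,37.42): [(91.859, 50.3185) (53.0468, 0) (99, 0) (99, 53.9594)]  |A|=1348.81
7. ⊥bis P6·P5 via (65.14,22.955): [(91.859, 50.3185) (67.1771, 18.3194) (75.2278, 0) (99, 0) (99, 53.9594)]  |A|=1145.6379
8. ⊥bis P6·P7 via (46.73,51.135): [(91.859, 50.3185) (67.1771, 18.3194) (75.2278, 0) (99, 0) (99, 53.9594)]  |A|=1145.6379
9. canonical 5-gon: [(91.859, 50.3185) (67.1771, 18.3194) (75.2278, 0) (99, 0) (99, 53.9594)]
10. shoelace: 1145.6379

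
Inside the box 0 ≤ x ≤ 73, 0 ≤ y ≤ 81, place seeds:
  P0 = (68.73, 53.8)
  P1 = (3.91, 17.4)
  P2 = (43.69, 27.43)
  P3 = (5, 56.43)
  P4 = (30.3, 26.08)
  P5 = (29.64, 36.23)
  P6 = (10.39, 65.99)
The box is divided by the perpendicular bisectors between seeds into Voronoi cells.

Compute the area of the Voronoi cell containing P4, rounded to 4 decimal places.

Area of P4's cell: 584.9229

1. box [0,73]×[0,81]: [(0, 0) (73, 0) (73, 81) (0, 81)]
2. ⊥bis P4·P0 via (49.515,39.94): [(0, 0) (73, 0) (73, 7.3812) (19.898, 81) (0, 81)]  |A|=3958.3468
3. ⊥bis P4·P1 via (17.105,21.74): [(0, 73.7447) (24.2556, 0) (73, 0) (73, 7.3812) (19.898, 81) (0, 81)]  |A|=3063.9872
4. ⊥bis P4·P2 via (36.995,26.755): [(0, 73.7447) (24.2556, 0) (39.6925, 0) (33.4153, 62.26) (19.898, 81) (0, 81)]  |A|=1881.032
5. ⊥bis P4·P3 via (17.65,41.255): [(12.1848, 36.6991) (24.2556, 0) (39.6925, 0) (34.1466, 55.0067)]  |A|=938.0514
6. ⊥bis P4·P5 via (29.97,31.155): [(14.3425, 30.1388) (24.2556, 0) (39.6925, 0) (36.5085, 31.5802)]  |A|=584.9229
7. ⊥bis P4·P6 via (20.345,46.035): [(14.3425, 30.1388) (24.2556, 0) (39.6925, 0) (36.5085, 31.5802)]  |A|=584.9229
8. canonical 4-gon: [(14.3425, 30.1388) (24.2556, 0) (39.6925, 0) (36.5085, 31.5802)]
9. shoelace: 584.9229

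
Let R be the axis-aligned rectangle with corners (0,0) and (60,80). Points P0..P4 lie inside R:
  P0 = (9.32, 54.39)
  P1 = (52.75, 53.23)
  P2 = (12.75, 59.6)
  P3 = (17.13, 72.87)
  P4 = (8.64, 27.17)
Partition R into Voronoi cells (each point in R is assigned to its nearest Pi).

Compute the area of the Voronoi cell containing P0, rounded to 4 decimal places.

1. box [0,60]×[0,80]: [(0, 0) (60, 0) (60, 80) (0, 80)]
2. ⊥bis P0·P1 via (31.035,53.81): [(0, 0) (29.5978, 0) (31.7345, 80) (0, 80)]  |A|=2453.2912
3. ⊥bis P0·P2 via (11.035,56.995): [(0, 64.2599) (0, 0) (29.5978, 0) (30.773, 44.0005)]  |A|=1639.8925
4. ⊥bis P0·P3 via (13.225,63.63): [(0, 64.2599) (0, 0) (29.5978, 0) (30.773, 44.0005)]  |A|=1639.8925
5. ⊥bis P0·P4 via (8.98,40.78): [(0, 64.2599) (0, 41.0043) (30.6725, 40.2381) (30.773, 44.0005)]  |A|=415.5613
6. canonical 4-gon: [(0, 64.2599) (0, 41.0043) (30.6725, 40.2381) (30.773, 44.0005)]
7. shoelace: 415.5613

Area of P0's cell: 415.5613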